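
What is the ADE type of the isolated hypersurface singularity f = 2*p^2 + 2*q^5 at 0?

A4

The Hessian of f at 0 has rank 1. Corank 1: A-series; mu = 4 gives A_4.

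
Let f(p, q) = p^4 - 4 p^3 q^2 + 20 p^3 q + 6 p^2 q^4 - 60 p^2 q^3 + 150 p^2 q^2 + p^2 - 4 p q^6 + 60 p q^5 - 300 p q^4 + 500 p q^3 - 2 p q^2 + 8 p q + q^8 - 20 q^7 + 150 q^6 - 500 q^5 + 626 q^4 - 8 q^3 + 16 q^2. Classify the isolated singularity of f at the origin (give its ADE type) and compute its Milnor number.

The Hessian of f at 0 is [[2, 8], [8, 32]] with rank 1, so corank 1. A Groebner basis of the Jacobian ideal J(f) in C{p,q} is {p^2 - 16*p - 64*q, p*q + 4*p + 16*q, -p + q^2 - 4*q}; counting standard monomials gives mu = 3. Corank 1: A-series; mu = 3 gives A_3.

Type A_3, Milnor number mu = 3.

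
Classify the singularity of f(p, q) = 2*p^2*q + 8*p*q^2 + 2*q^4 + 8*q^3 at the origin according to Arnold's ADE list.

D_{5}

The Hessian of f at 0 is [[0, 0], [0, 0]] with rank 0, so corank 2. A Groebner basis of the Jacobian ideal J(f) in C{p,q} is {p^3 - 2*p^2 + 8*q^2, p^2/4 + q^3 - q^2, p*q + 2*q^2}; counting standard monomials gives mu = 5. Corank 2; j^3 = 2*q*(p + 2*q)^2 has shape L^2 M (L != M), so D-series; mu = 5 gives D_5.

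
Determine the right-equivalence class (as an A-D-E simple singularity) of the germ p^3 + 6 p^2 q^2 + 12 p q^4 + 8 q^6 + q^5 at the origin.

E8

The Hessian of f at 0 has rank 0. Corank 2; j^3 = p^3 is a perfect cube, so E-series; the 5-jet and mu = 8 give E_8.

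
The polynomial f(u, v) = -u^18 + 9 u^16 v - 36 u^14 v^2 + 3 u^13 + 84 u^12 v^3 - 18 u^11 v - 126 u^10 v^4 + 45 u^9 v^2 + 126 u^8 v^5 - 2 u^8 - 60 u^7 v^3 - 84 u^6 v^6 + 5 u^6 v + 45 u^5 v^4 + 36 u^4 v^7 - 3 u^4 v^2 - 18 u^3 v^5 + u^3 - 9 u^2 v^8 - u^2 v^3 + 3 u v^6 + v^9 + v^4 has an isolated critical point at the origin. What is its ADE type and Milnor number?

The Hessian of f at 0 has rank 0. Corank 2; j^3 = u^3 is a perfect cube, so E-series; the 4-jet and mu = 6 give E_6.

Type E_6, Milnor number mu = 6.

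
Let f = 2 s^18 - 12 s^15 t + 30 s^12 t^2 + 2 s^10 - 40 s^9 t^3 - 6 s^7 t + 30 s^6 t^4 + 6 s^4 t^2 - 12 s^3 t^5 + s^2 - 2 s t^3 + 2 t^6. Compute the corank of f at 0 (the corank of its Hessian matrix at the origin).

1

Hessian at 0 has rank 1.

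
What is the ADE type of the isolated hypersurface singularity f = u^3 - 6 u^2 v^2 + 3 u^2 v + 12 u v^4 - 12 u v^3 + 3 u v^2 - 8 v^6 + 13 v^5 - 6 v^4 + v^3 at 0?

The Hessian of f at 0 has rank 0. Corank 2; j^3 = (u + v)^3 is a perfect cube, so E-series; the 5-jet and mu = 8 give E_8.

E_8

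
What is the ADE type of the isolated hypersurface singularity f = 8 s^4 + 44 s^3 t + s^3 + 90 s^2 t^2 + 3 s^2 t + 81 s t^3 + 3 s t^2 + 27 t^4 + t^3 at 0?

The Hessian of f at 0 has rank 0. Corank 2; j^3 = (s + t)^3 is a perfect cube, so E-series; the 4-jet and mu = 7 give E_7.

E_7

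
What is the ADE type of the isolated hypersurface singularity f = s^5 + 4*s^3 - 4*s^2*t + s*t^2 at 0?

The Hessian of f at 0 is [[0, 0], [0, 0]] with rank 0, so corank 2. A Groebner basis of the Jacobian ideal J(f) in C{s,t} is {-32*s*t/5 + t^4 + 16*t^2/5, s*t^2 - t^3/2, s^2 - s*t/2}; counting standard monomials gives mu = 6. Corank 2; j^3 = s*(2*s - t)^2 has shape L^2 M (L != M), so D-series; mu = 6 gives D_6.

D_6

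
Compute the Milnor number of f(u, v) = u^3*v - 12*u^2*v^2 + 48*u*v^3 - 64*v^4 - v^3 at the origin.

7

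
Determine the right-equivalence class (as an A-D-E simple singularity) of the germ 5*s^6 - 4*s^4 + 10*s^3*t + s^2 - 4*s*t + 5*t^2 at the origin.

A1

The Hessian of f at 0 has rank 2. Corank 0: nondegenerate Morse point, so A_1.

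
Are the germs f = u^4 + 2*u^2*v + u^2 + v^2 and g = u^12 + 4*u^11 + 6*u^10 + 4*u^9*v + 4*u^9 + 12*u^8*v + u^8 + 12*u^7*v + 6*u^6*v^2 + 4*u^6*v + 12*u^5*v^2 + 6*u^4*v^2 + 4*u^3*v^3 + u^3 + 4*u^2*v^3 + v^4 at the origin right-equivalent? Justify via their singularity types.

No.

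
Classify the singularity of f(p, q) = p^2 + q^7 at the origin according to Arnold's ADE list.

A_{6}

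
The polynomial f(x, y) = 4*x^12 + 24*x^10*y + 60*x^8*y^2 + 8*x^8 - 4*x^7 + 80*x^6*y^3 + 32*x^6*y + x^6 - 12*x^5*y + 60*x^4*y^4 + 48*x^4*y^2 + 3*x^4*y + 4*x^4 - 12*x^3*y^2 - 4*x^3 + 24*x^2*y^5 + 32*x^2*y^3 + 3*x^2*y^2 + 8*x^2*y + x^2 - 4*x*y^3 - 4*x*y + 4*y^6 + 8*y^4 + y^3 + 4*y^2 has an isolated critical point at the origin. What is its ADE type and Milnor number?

Type A2, Milnor number mu = 2.

The Hessian of f at 0 has rank 1. Corank 1: A-series; mu = 2 gives A_2.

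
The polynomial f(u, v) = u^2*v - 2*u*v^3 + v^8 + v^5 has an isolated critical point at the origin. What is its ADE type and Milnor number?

Type D9, Milnor number mu = 9.

The Hessian of f at 0 has rank 0. Corank 2; j^3 = u^2*v has shape L^2 M (L != M), so D-series; mu = 9 gives D_9.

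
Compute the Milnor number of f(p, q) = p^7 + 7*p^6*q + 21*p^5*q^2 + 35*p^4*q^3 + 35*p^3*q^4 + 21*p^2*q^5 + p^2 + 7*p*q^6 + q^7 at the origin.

6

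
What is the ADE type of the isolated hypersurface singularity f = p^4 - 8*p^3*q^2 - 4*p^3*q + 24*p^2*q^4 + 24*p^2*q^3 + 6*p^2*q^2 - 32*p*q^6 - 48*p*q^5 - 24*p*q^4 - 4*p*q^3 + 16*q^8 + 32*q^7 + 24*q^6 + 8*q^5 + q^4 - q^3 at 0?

The Hessian of f at 0 has rank 0. Corank 2; j^3 = -q^3 is a perfect cube, so E-series; the 4-jet and mu = 6 give E_6.

E6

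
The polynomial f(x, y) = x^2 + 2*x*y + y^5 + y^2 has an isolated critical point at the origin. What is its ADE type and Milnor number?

The Hessian of f at 0 is [[2, 2], [2, 2]] with rank 1, so corank 1. A Groebner basis of the Jacobian ideal J(f) in C{x,y} is {y^4, x + y}; counting standard monomials gives mu = 4. Corank 1: A-series; mu = 4 gives A_4.

Type A4, Milnor number mu = 4.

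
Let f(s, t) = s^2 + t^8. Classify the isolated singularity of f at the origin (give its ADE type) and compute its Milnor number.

Type A_7, Milnor number mu = 7.

The Hessian of f at 0 has rank 1. Corank 1: A-series; mu = 7 gives A_7.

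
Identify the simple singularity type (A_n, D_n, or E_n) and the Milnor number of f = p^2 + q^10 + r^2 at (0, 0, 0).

The Hessian of f at 0 has rank 2. Corank 1: A-series; mu = 9 gives A_9.

Type A_{9}, Milnor number mu = 9.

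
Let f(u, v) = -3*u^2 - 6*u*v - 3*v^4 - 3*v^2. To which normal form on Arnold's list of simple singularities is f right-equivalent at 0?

The Hessian of f at 0 is [[-6, -6], [-6, -6]] with rank 1, so corank 1. A Groebner basis of the Jacobian ideal J(f) in C{u,v} is {v^3, u + v}; counting standard monomials gives mu = 3. Corank 1: A-series; mu = 3 gives A_3.

A_3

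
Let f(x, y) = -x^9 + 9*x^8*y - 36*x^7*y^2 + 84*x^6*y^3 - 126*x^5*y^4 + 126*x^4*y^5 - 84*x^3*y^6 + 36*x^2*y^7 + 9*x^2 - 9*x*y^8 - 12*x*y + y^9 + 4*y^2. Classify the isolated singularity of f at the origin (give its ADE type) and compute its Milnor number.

Type A_{8}, Milnor number mu = 8.

The Hessian of f at 0 has rank 1. Corank 1: A-series; mu = 8 gives A_8.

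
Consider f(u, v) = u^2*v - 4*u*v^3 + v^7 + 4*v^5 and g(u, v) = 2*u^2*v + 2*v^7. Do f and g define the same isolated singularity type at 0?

Yes.

The Hessian of f at 0 is [[0, 0], [0, 0]] with rank 0, so corank 2. A Groebner basis of the Jacobian ideal J(f) in C{u,v} is {u^2*v^2 + 4*u^2/7 - 8*u*v^2/7, u^3 + 8*u^2/7 - 16*u*v^2/7, -u*v/2 + v^3}; counting standard monomials gives mu = 8. Corank 2; j^3 = u^2*v has shape L^2 M (L != M), so D-series; mu = 8 gives D_8. The Hessian of g at 0 is [[0, 0], [0, 0]] with rank 0, so corank 2. A Groebner basis of the Jacobian ideal J(g) in C{u,v} is {u^2/7 + v^6, u^3, u*v}; counting standard monomials gives mu = 8. Corank 2; j^3 = 2*u^2*v has shape L^2 M (L != M), so D-series; mu = 8 gives D_8. Both have type D_8, hence right-equivalent.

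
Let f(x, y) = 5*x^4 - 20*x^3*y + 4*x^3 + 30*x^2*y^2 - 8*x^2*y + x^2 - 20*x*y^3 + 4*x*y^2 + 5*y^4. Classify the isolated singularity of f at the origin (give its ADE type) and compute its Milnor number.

Type A3, Milnor number mu = 3.

The Hessian of f at 0 has rank 1. Corank 1: A-series; mu = 3 gives A_3.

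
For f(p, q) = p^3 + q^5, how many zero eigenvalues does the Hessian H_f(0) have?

2

Hessian at 0 has rank 0.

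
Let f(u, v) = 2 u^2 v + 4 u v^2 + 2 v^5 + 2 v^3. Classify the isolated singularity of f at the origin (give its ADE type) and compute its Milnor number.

Type D_{6}, Milnor number mu = 6.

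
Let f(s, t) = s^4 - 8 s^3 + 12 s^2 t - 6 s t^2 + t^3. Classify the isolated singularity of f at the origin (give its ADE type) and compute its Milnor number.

Type E6, Milnor number mu = 6.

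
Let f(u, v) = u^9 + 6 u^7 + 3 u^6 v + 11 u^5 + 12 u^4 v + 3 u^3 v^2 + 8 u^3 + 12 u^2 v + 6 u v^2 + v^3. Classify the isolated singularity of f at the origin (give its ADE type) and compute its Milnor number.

Type E_8, Milnor number mu = 8.

The Hessian of f at 0 has rank 0. Corank 2; j^3 = (2*u + v)^3 is a perfect cube, so E-series; the 5-jet and mu = 8 give E_8.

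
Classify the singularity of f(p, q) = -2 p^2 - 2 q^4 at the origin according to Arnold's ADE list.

A_3

The Hessian of f at 0 has rank 1. Corank 1: A-series; mu = 3 gives A_3.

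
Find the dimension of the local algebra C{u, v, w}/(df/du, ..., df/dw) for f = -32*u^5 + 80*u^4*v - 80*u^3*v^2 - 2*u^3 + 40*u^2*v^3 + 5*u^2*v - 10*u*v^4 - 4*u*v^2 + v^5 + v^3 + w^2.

6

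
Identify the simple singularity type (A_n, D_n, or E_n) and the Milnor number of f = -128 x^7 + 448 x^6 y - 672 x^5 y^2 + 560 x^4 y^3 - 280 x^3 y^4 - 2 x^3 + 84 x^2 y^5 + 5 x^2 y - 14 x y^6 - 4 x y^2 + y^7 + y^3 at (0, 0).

Type D_8, Milnor number mu = 8.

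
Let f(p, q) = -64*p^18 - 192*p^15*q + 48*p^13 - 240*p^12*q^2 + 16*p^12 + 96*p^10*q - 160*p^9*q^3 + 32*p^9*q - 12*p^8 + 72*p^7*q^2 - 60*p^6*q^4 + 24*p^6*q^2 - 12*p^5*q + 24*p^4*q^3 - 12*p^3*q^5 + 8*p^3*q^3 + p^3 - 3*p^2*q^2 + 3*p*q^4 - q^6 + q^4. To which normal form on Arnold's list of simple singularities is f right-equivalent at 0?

The Hessian of f at 0 has rank 0. Corank 2; j^3 = p^3 is a perfect cube, so E-series; the 4-jet and mu = 6 give E_6.

E6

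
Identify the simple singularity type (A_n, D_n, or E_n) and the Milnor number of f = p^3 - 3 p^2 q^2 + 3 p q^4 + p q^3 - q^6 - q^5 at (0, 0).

The Hessian of f at 0 has rank 0. Corank 2; j^3 = p^3 is a perfect cube, so E-series; the 4-jet and mu = 7 give E_7.

Type E_{7}, Milnor number mu = 7.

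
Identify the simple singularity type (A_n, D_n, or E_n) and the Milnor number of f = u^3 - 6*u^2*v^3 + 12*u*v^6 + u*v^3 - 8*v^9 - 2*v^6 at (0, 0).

Type E_{7}, Milnor number mu = 7.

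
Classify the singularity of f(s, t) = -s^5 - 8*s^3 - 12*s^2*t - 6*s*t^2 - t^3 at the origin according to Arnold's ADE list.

The Hessian of f at 0 has rank 0. Corank 2; j^3 = -(2*s + t)^3 is a perfect cube, so E-series; the 5-jet and mu = 8 give E_8.

E_{8}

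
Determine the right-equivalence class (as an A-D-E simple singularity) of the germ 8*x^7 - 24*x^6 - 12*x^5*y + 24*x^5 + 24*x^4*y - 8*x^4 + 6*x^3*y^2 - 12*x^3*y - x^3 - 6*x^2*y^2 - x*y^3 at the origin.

The Hessian of f at 0 has rank 0. Corank 2; j^3 = -x^3 is a perfect cube, so E-series; the 4-jet and mu = 7 give E_7.

E7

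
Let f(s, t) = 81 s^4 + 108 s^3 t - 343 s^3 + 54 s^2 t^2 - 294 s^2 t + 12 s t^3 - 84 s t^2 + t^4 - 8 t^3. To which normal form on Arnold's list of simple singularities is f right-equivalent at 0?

The Hessian of f at 0 has rank 0. Corank 2; j^3 = -(7*s + 2*t)^3 is a perfect cube, so E-series; the 4-jet and mu = 6 give E_6.

E6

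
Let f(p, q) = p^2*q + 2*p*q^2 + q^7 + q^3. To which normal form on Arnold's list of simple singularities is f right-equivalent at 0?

The Hessian of f at 0 has rank 0. Corank 2; j^3 = q*(p + q)^2 has shape L^2 M (L != M), so D-series; mu = 8 gives D_8.

D_{8}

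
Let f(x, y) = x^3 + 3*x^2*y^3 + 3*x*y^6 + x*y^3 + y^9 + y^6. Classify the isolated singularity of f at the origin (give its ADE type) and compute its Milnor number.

The Hessian of f at 0 is [[0, 0], [0, 0]] with rank 0, so corank 2. A Groebner basis of the Jacobian ideal J(f) in C{x,y} is {x^3, x*y^2, 3*x^2 + y^3}; counting standard monomials gives mu = 7. Corank 2; j^3 = x^3 is a perfect cube, so E-series; the 4-jet and mu = 7 give E_7.

Type E_{7}, Milnor number mu = 7.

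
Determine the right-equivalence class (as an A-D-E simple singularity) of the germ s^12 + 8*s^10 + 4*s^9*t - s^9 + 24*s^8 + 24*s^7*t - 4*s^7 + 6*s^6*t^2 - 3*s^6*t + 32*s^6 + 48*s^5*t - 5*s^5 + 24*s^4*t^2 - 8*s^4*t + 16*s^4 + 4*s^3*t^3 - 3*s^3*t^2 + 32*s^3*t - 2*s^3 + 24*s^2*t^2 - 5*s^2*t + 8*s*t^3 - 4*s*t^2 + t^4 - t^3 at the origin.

The Hessian of f at 0 is [[0, 0], [0, 0]] with rank 0, so corank 2. A Groebner basis of the Jacobian ideal J(f) in C{s,t} is {s*t^2 - s*t/8 - t^2/8, s*t/8 + t^3 + t^2/8, s^2 + 3*s*t/2 + t^2/2}; counting standard monomials gives mu = 5. Corank 2; j^3 = -(s + t)^2*(2*s + t) has shape L^2 M (L != M), so D-series; mu = 5 gives D_5.

D5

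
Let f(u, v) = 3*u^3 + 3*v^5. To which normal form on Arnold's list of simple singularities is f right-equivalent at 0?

E_{8}

The Hessian of f at 0 has rank 0. Corank 2; j^3 = 3*u^3 is a perfect cube, so E-series; the 5-jet and mu = 8 give E_8.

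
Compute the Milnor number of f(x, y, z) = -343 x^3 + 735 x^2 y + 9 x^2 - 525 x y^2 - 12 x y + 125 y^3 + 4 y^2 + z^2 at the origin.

2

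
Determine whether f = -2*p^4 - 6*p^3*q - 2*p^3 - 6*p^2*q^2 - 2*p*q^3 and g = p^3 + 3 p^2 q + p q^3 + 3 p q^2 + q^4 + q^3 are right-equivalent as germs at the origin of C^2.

The Hessian of f at 0 has rank 0. Corank 2; j^3 = -2*p^3 is a perfect cube, so E-series; the 4-jet and mu = 7 give E_7. The Hessian of g at 0 has rank 0. Corank 2; j^3 = (p + q)^3 is a perfect cube, so E-series; the 4-jet and mu = 7 give E_7. Both have type E_7, hence right-equivalent.

Yes.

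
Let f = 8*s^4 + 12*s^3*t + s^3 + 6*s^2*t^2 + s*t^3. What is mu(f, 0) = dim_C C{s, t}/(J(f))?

The Hessian of f at 0 is [[0, 0], [0, 0]] with rank 0, so corank 2. A Groebner basis of the Jacobian ideal J(f) in C{s,t} is {3*s^2/4 + t^4 + t^3/4, s^3, s^2*t - s^2/4 - t^3/12, s^2 + s*t^2 + t^3/3}; counting standard monomials gives mu = 7. Corank 2; j^3 = s^3 is a perfect cube, so E-series; the 4-jet and mu = 7 give E_7.

7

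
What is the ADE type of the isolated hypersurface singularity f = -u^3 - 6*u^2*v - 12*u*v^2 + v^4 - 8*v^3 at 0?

E_{6}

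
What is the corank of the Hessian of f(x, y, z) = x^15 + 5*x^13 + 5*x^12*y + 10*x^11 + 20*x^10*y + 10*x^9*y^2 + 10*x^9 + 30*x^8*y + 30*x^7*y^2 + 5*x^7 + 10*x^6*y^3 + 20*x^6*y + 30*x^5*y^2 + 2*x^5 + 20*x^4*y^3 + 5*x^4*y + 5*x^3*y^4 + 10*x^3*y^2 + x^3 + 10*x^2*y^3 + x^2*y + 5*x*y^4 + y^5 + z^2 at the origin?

2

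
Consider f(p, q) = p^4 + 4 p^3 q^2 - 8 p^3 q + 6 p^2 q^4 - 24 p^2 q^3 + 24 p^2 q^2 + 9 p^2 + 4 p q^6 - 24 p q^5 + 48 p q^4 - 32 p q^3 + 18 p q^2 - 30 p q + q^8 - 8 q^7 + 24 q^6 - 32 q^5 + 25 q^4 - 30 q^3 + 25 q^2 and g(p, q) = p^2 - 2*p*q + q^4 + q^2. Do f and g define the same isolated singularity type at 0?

Yes.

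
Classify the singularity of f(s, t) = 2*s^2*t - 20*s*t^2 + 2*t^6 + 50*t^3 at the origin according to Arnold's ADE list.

The Hessian of f at 0 has rank 0. Corank 2; j^3 = 2*t*(s - 5*t)^2 has shape L^2 M (L != M), so D-series; mu = 7 gives D_7.

D7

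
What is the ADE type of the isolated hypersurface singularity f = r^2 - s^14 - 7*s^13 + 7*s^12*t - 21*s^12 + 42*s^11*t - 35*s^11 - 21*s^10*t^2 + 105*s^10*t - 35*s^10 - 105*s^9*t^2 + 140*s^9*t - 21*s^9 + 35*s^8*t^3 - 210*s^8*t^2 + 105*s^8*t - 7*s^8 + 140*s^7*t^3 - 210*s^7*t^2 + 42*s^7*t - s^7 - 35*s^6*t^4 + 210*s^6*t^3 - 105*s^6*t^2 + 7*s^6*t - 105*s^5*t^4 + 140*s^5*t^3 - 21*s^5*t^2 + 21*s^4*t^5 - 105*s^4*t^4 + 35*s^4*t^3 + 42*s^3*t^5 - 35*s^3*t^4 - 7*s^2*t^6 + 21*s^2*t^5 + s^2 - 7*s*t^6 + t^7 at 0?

A_{6}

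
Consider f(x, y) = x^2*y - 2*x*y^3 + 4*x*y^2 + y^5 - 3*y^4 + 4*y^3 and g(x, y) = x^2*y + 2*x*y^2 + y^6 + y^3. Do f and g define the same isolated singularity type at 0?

No.

The Hessian of f at 0 has rank 0. Corank 2; j^3 = y*(x + 2*y)^2 has shape L^2 M (L != M), so D-series; mu = 5 gives D_5. The Hessian of g at 0 has rank 0. Corank 2; j^3 = y*(x + y)^2 has shape L^2 M (L != M), so D-series; mu = 7 gives D_7. f is D_5 but g is D_7, hence not right-equivalent.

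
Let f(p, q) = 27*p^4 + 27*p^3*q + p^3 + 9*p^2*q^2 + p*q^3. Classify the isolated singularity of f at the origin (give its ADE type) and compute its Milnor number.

Type E7, Milnor number mu = 7.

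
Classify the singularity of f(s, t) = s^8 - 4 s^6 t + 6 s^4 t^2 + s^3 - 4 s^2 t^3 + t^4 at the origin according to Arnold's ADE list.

E_6

The Hessian of f at 0 has rank 0. Corank 2; j^3 = s^3 is a perfect cube, so E-series; the 4-jet and mu = 6 give E_6.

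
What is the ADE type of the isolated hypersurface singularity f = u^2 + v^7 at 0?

A6

The Hessian of f at 0 has rank 1. Corank 1: A-series; mu = 6 gives A_6.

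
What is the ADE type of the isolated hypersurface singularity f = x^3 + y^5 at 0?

The Hessian of f at 0 has rank 0. Corank 2; j^3 = x^3 is a perfect cube, so E-series; the 5-jet and mu = 8 give E_8.

E_8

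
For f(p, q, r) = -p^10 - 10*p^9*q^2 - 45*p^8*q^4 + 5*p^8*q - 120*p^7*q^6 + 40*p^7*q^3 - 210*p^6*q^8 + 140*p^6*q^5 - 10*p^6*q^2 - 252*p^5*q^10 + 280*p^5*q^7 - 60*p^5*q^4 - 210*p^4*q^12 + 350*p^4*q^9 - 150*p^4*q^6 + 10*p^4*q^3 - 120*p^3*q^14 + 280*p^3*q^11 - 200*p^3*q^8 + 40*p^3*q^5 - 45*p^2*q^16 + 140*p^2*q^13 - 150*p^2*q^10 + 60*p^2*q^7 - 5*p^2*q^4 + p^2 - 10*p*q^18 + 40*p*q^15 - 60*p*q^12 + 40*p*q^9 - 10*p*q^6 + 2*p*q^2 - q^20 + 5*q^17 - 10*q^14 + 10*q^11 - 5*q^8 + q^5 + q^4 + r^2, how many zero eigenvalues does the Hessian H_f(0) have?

1

Hessian at 0 has rank 2.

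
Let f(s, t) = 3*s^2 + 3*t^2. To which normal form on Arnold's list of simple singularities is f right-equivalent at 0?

A_1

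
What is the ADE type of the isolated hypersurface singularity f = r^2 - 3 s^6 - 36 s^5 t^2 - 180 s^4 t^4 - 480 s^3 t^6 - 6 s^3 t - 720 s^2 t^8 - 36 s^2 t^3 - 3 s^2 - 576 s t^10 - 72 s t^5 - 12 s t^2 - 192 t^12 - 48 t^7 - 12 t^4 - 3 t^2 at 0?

A_1

The Hessian of f at 0 has rank 3. Corank 0: nondegenerate Morse point, so A_1.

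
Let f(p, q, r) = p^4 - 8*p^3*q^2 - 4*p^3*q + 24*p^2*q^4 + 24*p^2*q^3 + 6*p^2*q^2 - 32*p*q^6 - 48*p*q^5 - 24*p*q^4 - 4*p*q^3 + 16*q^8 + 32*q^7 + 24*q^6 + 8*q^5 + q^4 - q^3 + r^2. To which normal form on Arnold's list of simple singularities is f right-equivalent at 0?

E_{6}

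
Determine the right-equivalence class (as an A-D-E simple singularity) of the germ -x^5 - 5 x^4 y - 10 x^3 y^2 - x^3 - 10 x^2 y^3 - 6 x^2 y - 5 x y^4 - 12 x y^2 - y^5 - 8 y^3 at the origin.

E_8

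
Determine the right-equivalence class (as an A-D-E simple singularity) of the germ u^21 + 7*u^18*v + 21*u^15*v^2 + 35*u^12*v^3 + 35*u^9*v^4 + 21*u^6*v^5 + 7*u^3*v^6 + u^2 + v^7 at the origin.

A6

The Hessian of f at 0 is [[2, 0], [0, 0]] with rank 1, so corank 1. A Groebner basis of the Jacobian ideal J(f) in C{u,v} is {v^6, u}; counting standard monomials gives mu = 6. Corank 1: A-series; mu = 6 gives A_6.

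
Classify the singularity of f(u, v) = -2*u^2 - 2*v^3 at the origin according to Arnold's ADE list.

The Hessian of f at 0 is [[-4, 0], [0, 0]] with rank 1, so corank 1. A Groebner basis of the Jacobian ideal J(f) in C{u,v} is {v^2, u}; counting standard monomials gives mu = 2. Corank 1: A-series; mu = 2 gives A_2.

A_2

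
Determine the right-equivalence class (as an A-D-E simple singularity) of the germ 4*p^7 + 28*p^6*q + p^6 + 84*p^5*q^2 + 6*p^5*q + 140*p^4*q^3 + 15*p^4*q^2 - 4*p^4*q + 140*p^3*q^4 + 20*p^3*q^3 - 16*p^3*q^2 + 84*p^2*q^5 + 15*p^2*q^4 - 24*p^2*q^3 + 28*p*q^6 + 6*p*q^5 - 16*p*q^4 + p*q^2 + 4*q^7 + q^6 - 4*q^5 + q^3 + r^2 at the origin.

D_{7}

The Hessian of f at 0 is [[0, 0, 0], [0, 0, 0], [0, 0, 2]] with rank 1, so corank 2. A Groebner basis of the Jacobian ideal J(f) in C{p,q,r} is {p^4 - p*q/2 - q^2/2, p^2*q + q^2/3, p*q^2, q^3, r}; counting standard monomials gives mu = 7. Corank 2; j^3 = q^2*(p + q) has shape L^2 M (L != M), so D-series; mu = 7 gives D_7.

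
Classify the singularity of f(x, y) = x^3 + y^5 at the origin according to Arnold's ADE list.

The Hessian of f at 0 has rank 0. Corank 2; j^3 = x^3 is a perfect cube, so E-series; the 5-jet and mu = 8 give E_8.

E8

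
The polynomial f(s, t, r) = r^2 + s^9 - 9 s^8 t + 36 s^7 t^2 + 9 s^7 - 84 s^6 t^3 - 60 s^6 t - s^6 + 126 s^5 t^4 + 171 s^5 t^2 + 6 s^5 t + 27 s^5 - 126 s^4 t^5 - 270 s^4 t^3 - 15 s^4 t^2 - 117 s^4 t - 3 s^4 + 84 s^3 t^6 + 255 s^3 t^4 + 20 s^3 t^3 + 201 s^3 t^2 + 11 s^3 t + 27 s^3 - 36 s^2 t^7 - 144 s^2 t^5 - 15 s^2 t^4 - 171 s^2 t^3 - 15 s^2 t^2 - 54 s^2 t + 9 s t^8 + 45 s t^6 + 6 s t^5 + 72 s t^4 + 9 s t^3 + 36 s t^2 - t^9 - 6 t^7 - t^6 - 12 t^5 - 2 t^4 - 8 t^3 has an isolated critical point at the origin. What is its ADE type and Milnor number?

Type E_{7}, Milnor number mu = 7.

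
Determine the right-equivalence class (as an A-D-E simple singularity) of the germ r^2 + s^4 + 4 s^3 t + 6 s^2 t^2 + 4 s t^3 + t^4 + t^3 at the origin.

E6

The Hessian of f at 0 has rank 1. Corank 2; j^3 = t^3 is a perfect cube, so E-series; the 4-jet and mu = 6 give E_6.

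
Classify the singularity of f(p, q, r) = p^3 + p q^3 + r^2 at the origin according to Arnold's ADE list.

E_{7}

The Hessian of f at 0 has rank 1. Corank 2; j^3 = p^3 is a perfect cube, so E-series; the 4-jet and mu = 7 give E_7.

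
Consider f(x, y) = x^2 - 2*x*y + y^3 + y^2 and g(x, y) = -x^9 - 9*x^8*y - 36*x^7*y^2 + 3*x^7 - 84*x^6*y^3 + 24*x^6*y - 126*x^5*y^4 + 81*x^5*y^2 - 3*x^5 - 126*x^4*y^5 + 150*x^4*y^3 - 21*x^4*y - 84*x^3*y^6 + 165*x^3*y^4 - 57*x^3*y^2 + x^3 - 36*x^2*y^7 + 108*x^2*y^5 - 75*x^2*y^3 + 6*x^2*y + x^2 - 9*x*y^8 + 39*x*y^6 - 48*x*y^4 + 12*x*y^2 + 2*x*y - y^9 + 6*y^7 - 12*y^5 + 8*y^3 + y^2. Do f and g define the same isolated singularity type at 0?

The Hessian of f at 0 has rank 1. Corank 1: A-series; mu = 2 gives A_2. The Hessian of g at 0 has rank 1. Corank 1: A-series; mu = 2 gives A_2. Both have type A_2, hence right-equivalent.

Yes.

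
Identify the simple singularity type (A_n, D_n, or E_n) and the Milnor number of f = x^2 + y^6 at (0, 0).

Type A5, Milnor number mu = 5.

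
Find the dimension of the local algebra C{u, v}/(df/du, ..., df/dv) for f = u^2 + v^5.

The Hessian of f at 0 has rank 1. Corank 1: A-series; mu = 4 gives A_4.

4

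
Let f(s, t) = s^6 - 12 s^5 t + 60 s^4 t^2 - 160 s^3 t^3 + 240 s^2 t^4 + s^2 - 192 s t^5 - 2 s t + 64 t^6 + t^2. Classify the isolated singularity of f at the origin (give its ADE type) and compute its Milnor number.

The Hessian of f at 0 has rank 1. Corank 1: A-series; mu = 5 gives A_5.

Type A_{5}, Milnor number mu = 5.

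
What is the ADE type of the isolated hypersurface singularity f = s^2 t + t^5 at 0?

D_6

The Hessian of f at 0 has rank 0. Corank 2; j^3 = s^2*t has shape L^2 M (L != M), so D-series; mu = 6 gives D_6.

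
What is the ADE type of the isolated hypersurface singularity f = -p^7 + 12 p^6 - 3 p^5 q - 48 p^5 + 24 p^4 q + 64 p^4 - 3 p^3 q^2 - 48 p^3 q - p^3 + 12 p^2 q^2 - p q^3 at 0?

E_7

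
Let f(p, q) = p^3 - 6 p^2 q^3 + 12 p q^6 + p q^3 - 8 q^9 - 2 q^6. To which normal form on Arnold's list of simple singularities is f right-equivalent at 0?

E_{7}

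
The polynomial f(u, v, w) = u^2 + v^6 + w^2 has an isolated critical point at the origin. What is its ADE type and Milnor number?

The Hessian of f at 0 has rank 2. Corank 1: A-series; mu = 5 gives A_5.

Type A_{5}, Milnor number mu = 5.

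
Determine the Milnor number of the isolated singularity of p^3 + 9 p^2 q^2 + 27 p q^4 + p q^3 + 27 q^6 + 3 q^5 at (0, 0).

7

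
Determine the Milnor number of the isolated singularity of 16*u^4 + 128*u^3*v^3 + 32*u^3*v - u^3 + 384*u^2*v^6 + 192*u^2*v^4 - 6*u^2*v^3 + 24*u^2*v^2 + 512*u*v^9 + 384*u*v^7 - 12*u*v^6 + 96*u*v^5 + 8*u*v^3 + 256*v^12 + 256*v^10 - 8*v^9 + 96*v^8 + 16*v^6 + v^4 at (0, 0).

The Hessian of f at 0 is [[0, 0], [0, 0]] with rank 0, so corank 2. A Groebner basis of the Jacobian ideal J(f) in C{u,v} is {v^4, u*v^2 + v^3/6, u^2}; counting standard monomials gives mu = 6. Corank 2; j^3 = -u^3 is a perfect cube, so E-series; the 4-jet and mu = 6 give E_6.

6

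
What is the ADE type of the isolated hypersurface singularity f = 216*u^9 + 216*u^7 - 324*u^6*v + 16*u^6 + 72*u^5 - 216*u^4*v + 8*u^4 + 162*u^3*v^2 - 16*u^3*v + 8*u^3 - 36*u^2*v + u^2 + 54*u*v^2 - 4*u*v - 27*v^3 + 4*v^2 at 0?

The Hessian of f at 0 has rank 1. Corank 1: A-series; mu = 2 gives A_2.

A_2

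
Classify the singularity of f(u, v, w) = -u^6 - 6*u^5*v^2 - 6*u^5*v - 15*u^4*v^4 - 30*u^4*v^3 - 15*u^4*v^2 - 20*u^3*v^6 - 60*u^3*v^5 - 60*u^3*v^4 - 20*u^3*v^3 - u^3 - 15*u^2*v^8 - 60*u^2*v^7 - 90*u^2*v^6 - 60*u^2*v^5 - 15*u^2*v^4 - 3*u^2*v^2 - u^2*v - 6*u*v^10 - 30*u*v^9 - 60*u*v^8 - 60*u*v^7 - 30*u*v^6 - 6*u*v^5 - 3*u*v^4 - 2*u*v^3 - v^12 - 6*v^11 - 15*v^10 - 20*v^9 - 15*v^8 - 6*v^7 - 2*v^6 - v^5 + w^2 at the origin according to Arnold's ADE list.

D_7

The Hessian of f at 0 has rank 1. Corank 2; j^3 = -u^2*(u + v) has shape L^2 M (L != M), so D-series; mu = 7 gives D_7.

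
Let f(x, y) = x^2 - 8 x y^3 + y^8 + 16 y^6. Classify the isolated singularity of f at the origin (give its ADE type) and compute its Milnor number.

Type A_{7}, Milnor number mu = 7.

The Hessian of f at 0 has rank 1. Corank 1: A-series; mu = 7 gives A_7.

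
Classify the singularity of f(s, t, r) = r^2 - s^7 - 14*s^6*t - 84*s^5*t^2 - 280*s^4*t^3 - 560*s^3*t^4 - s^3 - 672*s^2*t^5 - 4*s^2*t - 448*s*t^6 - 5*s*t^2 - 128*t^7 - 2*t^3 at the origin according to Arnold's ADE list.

D8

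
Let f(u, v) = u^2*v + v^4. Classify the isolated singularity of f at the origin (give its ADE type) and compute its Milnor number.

Type D_{5}, Milnor number mu = 5.

The Hessian of f at 0 has rank 0. Corank 2; j^3 = u^2*v has shape L^2 M (L != M), so D-series; mu = 5 gives D_5.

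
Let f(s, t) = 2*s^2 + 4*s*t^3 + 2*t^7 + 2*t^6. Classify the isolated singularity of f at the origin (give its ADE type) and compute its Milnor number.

Type A_6, Milnor number mu = 6.

The Hessian of f at 0 is [[4, 0], [0, 0]] with rank 1, so corank 1. A Groebner basis of the Jacobian ideal J(f) in C{s,t} is {s + t^3, s^2}; counting standard monomials gives mu = 6. Corank 1: A-series; mu = 6 gives A_6.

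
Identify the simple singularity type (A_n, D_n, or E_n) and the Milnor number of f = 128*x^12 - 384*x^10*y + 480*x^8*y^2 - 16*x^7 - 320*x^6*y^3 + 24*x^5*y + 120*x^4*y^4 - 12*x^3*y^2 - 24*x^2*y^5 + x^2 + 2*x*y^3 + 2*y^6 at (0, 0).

Type A_5, Milnor number mu = 5.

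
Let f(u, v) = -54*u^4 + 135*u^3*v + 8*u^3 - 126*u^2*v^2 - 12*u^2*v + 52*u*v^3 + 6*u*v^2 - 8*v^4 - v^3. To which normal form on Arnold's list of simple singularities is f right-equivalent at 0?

The Hessian of f at 0 has rank 0. Corank 2; j^3 = (2*u - v)^3 is a perfect cube, so E-series; the 4-jet and mu = 7 give E_7.

E_{7}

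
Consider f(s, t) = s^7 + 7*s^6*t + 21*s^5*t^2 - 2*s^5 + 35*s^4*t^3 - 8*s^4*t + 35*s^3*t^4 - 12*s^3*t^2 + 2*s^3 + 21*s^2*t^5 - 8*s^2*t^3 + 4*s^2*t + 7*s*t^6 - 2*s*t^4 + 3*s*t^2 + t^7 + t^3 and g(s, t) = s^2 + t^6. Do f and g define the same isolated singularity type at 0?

No.

The Hessian of f at 0 is [[0, 0], [0, 0]] with rank 0, so corank 2. A Groebner basis of the Jacobian ideal J(f) in C{s,t} is {t^3, s^2 - 3*t^2/2, s*t + 3*t^2/2}; counting standard monomials gives mu = 4. Corank 2; j^3 = (s + t)*(2*s^2 + 2*s*t + t^2) splits into three distinct lines over C (the quadratic factor has nonzero discriminant), so D_4. The Hessian of g at 0 is [[2, 0], [0, 0]] with rank 1, so corank 1. A Groebner basis of the Jacobian ideal J(g) in C{s,t} is {t^5, s}; counting standard monomials gives mu = 5. Corank 1: A-series; mu = 5 gives A_5. f is D_4 but g is A_5, hence not right-equivalent.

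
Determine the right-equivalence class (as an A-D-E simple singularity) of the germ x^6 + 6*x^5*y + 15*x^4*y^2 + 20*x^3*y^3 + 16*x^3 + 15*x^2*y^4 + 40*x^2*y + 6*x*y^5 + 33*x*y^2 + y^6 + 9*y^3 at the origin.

D7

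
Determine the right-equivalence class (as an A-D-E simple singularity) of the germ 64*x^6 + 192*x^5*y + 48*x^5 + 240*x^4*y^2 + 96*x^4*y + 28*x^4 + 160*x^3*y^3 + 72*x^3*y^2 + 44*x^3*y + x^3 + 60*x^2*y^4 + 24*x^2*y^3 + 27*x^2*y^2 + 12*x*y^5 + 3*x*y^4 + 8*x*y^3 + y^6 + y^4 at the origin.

E_6

The Hessian of f at 0 is [[0, 0], [0, 0]] with rank 0, so corank 2. A Groebner basis of the Jacobian ideal J(f) in C{x,y} is {x^3, x^2*y, x^2/2 + x*y^2, -3*x^2 + y^3}; counting standard monomials gives mu = 6. Corank 2; j^3 = x^3 is a perfect cube, so E-series; the 4-jet and mu = 6 give E_6.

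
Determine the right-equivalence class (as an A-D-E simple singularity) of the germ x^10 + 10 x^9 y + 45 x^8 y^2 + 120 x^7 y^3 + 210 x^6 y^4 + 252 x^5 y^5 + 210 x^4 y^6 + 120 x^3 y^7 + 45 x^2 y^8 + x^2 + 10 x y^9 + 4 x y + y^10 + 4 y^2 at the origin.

A_9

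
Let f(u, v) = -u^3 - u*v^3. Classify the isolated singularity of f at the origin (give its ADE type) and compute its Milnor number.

Type E_{7}, Milnor number mu = 7.

The Hessian of f at 0 has rank 0. Corank 2; j^3 = -u^3 is a perfect cube, so E-series; the 4-jet and mu = 7 give E_7.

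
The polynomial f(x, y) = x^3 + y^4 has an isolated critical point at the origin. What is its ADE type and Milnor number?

The Hessian of f at 0 has rank 0. Corank 2; j^3 = x^3 is a perfect cube, so E-series; the 4-jet and mu = 6 give E_6.

Type E6, Milnor number mu = 6.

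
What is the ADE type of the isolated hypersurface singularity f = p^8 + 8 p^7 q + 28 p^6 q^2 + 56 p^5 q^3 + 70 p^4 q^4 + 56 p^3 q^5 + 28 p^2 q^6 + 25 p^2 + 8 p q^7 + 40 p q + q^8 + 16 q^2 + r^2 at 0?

The Hessian of f at 0 has rank 2. Corank 1: A-series; mu = 7 gives A_7.

A_7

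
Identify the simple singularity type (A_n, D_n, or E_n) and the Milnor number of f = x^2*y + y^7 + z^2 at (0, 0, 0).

Type D_{8}, Milnor number mu = 8.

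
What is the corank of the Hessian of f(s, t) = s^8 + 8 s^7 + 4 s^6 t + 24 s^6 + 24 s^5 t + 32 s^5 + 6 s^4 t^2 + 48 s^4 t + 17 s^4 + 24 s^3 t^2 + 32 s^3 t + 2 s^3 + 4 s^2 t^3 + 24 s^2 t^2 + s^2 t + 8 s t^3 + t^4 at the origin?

2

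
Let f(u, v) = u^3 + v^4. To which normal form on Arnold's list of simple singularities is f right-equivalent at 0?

The Hessian of f at 0 is [[0, 0], [0, 0]] with rank 0, so corank 2. A Groebner basis of the Jacobian ideal J(f) in C{u,v} is {v^3, u^2}; counting standard monomials gives mu = 6. Corank 2; j^3 = u^3 is a perfect cube, so E-series; the 4-jet and mu = 6 give E_6.

E6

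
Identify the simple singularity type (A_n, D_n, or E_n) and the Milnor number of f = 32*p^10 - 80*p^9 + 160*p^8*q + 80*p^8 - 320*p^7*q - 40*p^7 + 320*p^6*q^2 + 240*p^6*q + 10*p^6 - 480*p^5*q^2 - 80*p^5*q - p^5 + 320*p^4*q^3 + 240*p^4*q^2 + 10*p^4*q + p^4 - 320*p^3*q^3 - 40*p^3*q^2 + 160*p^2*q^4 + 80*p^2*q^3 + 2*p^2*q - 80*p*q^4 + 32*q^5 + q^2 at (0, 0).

The Hessian of f at 0 is [[0, 0], [0, 2]] with rank 1, so corank 1. A Groebner basis of the Jacobian ideal J(f) in C{p,q} is {p^2 + q, q^2}; counting standard monomials gives mu = 4. Corank 1: A-series; mu = 4 gives A_4.

Type A_{4}, Milnor number mu = 4.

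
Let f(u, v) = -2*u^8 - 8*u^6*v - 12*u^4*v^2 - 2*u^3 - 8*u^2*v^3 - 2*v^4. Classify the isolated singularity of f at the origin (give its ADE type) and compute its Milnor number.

The Hessian of f at 0 is [[0, 0], [0, 0]] with rank 0, so corank 2. A Groebner basis of the Jacobian ideal J(f) in C{u,v} is {v^3, u^2}; counting standard monomials gives mu = 6. Corank 2; j^3 = -2*u^3 is a perfect cube, so E-series; the 4-jet and mu = 6 give E_6.

Type E6, Milnor number mu = 6.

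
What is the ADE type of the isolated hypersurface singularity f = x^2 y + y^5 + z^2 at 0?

The Hessian of f at 0 is [[0, 0, 0], [0, 0, 0], [0, 0, 2]] with rank 1, so corank 2. A Groebner basis of the Jacobian ideal J(f) in C{x,y,z} is {x^2/5 + y^4, x^3, x*y, z}; counting standard monomials gives mu = 6. Corank 2; j^3 = x^2*y has shape L^2 M (L != M), so D-series; mu = 6 gives D_6.

D_6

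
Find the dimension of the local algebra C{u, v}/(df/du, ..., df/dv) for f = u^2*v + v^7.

8

The Hessian of f at 0 is [[0, 0], [0, 0]] with rank 0, so corank 2. A Groebner basis of the Jacobian ideal J(f) in C{u,v} is {u^2/7 + v^6, u^3, u*v}; counting standard monomials gives mu = 8. Corank 2; j^3 = u^2*v has shape L^2 M (L != M), so D-series; mu = 8 gives D_8.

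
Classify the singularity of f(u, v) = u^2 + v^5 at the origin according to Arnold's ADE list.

The Hessian of f at 0 has rank 1. Corank 1: A-series; mu = 4 gives A_4.

A_4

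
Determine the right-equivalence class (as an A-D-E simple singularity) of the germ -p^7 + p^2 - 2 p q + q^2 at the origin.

A6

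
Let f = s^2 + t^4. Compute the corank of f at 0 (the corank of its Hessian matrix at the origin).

1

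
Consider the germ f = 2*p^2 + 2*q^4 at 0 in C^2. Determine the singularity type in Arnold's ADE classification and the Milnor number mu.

Type A3, Milnor number mu = 3.

The Hessian of f at 0 has rank 1. Corank 1: A-series; mu = 3 gives A_3.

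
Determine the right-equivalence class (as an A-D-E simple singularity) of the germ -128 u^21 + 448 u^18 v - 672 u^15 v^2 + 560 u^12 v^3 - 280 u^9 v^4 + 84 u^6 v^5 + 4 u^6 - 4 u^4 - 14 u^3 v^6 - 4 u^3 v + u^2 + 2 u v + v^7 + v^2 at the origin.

The Hessian of f at 0 is [[2, 2], [2, 2]] with rank 1, so corank 1. A Groebner basis of the Jacobian ideal J(f) in C{u,v} is {u*v/2 + v^4 + v^2/2, u*v^2 - u/6 + 2*v^3/3 - v/6, u^2 + 2*u*v + v^2}; counting standard monomials gives mu = 6. Corank 1: A-series; mu = 6 gives A_6.

A6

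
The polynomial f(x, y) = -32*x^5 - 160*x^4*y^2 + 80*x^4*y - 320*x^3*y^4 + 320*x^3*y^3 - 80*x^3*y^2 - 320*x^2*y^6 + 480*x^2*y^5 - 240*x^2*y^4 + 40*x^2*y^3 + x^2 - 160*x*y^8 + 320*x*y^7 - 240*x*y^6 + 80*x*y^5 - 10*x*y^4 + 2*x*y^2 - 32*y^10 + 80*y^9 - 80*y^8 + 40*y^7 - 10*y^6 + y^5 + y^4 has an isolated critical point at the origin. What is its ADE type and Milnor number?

Type A4, Milnor number mu = 4.

The Hessian of f at 0 has rank 1. Corank 1: A-series; mu = 4 gives A_4.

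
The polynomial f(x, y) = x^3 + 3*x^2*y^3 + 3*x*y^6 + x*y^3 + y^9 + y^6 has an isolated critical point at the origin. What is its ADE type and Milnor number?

The Hessian of f at 0 is [[0, 0], [0, 0]] with rank 0, so corank 2. A Groebner basis of the Jacobian ideal J(f) in C{x,y} is {x^3, x*y^2, 3*x^2 + y^3}; counting standard monomials gives mu = 7. Corank 2; j^3 = x^3 is a perfect cube, so E-series; the 4-jet and mu = 7 give E_7.

Type E7, Milnor number mu = 7.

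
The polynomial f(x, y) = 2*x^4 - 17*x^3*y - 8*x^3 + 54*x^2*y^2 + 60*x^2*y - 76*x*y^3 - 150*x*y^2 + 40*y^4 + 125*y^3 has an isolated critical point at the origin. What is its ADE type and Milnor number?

The Hessian of f at 0 is [[0, 0], [0, 0]] with rank 0, so corank 2. A Groebner basis of the Jacobian ideal J(f) in C{x,y} is {768*x^2 - 3840*x*y + y^4 - 8*y^3 + 4800*y^2, x^3 - 540*x^2 + 2700*x*y - 10*y^3 - 3375*y^2, x^2*y - 152*x^2 + 760*x*y - 14*y^3/3 - 950*y^2, -32*x^2 + x*y^2 + 160*x*y - 13*y^3/6 - 200*y^2}; counting standard monomials gives mu = 7. Corank 2; j^3 = -(2*x - 5*y)^3 is a perfect cube, so E-series; the 4-jet and mu = 7 give E_7.

Type E7, Milnor number mu = 7.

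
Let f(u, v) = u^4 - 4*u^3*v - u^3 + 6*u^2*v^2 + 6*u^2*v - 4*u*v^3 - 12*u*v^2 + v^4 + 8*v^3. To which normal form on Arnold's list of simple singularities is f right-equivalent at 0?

The Hessian of f at 0 has rank 0. Corank 2; j^3 = -(u - 2*v)^3 is a perfect cube, so E-series; the 4-jet and mu = 6 give E_6.

E_{6}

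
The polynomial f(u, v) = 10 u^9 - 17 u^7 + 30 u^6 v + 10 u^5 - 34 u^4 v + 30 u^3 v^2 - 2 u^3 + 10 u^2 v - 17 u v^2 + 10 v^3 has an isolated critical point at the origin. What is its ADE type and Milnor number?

The Hessian of f at 0 has rank 0. Corank 2; j^3 = -(u - 2*v)*(2*u^2 - 6*u*v + 5*v^2) splits into three distinct lines over C (the quadratic factor has nonzero discriminant), so D_4.

Type D_4, Milnor number mu = 4.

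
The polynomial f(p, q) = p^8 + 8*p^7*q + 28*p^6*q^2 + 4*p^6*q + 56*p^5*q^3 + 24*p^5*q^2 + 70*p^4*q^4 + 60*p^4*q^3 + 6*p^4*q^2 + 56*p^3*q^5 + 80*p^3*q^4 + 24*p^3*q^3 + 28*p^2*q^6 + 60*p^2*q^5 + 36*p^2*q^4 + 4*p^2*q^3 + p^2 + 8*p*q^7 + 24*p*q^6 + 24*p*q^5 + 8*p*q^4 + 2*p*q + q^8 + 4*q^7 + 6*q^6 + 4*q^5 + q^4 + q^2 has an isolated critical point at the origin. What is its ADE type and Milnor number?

Type A_{3}, Milnor number mu = 3.

The Hessian of f at 0 is [[2, 2], [2, 2]] with rank 1, so corank 1. A Groebner basis of the Jacobian ideal J(f) in C{p,q} is {q^3, p + q}; counting standard monomials gives mu = 3. Corank 1: A-series; mu = 3 gives A_3.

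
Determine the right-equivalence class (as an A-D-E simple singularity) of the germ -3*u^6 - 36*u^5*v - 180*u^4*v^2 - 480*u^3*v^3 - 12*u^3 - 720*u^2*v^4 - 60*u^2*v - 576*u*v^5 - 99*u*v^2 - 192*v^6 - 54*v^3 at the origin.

The Hessian of f at 0 has rank 0. Corank 2; j^3 = -3*(u + 2*v)*(2*u + 3*v)^2 has shape L^2 M (L != M), so D-series; mu = 7 gives D_7.

D7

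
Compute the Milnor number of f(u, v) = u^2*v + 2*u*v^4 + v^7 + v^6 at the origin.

The Hessian of f at 0 has rank 0. Corank 2; j^3 = u^2*v has shape L^2 M (L != M), so D-series; mu = 7 gives D_7.

7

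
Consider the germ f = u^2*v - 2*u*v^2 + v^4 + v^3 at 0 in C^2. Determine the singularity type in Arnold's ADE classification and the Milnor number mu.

Type D5, Milnor number mu = 5.

The Hessian of f at 0 has rank 0. Corank 2; j^3 = v*(u - v)^2 has shape L^2 M (L != M), so D-series; mu = 5 gives D_5.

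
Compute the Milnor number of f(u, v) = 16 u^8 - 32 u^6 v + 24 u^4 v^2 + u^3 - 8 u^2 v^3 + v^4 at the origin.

6

The Hessian of f at 0 is [[0, 0], [0, 0]] with rank 0, so corank 2. A Groebner basis of the Jacobian ideal J(f) in C{u,v} is {v^3, u^2}; counting standard monomials gives mu = 6. Corank 2; j^3 = u^3 is a perfect cube, so E-series; the 4-jet and mu = 6 give E_6.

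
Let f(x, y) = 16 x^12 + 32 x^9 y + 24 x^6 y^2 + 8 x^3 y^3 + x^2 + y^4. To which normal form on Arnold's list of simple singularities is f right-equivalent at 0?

A_3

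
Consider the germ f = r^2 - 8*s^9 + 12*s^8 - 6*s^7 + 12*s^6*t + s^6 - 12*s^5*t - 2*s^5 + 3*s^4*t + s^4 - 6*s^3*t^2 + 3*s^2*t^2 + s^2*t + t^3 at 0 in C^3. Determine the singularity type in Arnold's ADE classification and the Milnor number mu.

Type D_4, Milnor number mu = 4.

The Hessian of f at 0 has rank 1. Corank 2; j^3 = t*(s^2 + t^2) splits into three distinct lines over C (the quadratic factor has nonzero discriminant), so D_4.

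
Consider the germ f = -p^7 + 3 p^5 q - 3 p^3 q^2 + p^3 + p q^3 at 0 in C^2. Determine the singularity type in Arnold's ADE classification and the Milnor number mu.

The Hessian of f at 0 has rank 0. Corank 2; j^3 = p^3 is a perfect cube, so E-series; the 4-jet and mu = 7 give E_7.

Type E7, Milnor number mu = 7.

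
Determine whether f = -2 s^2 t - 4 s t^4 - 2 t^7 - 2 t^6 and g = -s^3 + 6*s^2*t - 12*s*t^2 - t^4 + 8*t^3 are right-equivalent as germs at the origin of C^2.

No.

The Hessian of f at 0 has rank 0. Corank 2; j^3 = -2*s^2*t has shape L^2 M (L != M), so D-series; mu = 7 gives D_7. The Hessian of g at 0 has rank 0. Corank 2; j^3 = -(s - 2*t)^3 is a perfect cube, so E-series; the 4-jet and mu = 6 give E_6. f is D_7 but g is E_6, hence not right-equivalent.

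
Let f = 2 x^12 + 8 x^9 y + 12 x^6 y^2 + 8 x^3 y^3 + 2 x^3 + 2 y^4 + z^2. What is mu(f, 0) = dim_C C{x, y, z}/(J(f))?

6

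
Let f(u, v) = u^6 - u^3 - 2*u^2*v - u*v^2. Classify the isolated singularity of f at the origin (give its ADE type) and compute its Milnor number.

Type D_7, Milnor number mu = 7.

The Hessian of f at 0 is [[0, 0], [0, 0]] with rank 0, so corank 2. A Groebner basis of the Jacobian ideal J(f) in C{u,v} is {u*v/6 + v^5 + v^2/6, u*v^2 + v^3, u^2 + u*v}; counting standard monomials gives mu = 7. Corank 2; j^3 = -u*(u + v)^2 has shape L^2 M (L != M), so D-series; mu = 7 gives D_7.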